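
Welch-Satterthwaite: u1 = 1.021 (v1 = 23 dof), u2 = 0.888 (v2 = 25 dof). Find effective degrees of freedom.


uc = sqrt(u1^2 + u2^2) = sqrt(1.021^2 + 0.888^2) = 1.3531389
v_eff = uc^4 / (u1^4/v1 + u2^4/v2)
= 1.3531389^4 / (1.021^4/23 + 0.888^4/25)
= 3.3525056 / 0.072119163
v_eff = 46.4856

46.4856


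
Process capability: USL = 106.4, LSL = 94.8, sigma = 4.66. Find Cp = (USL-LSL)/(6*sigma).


Cp = (USL - LSL) / (6 * sigma)
= (106.4 - 94.8) / (6 * 4.66)
= 11.6000 / 27.9600
= 0.4149

0.4149


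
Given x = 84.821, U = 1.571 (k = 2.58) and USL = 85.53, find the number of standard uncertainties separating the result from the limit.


u = U / k = 1.571 / 2.58 = 0.60891473
margin = |USL - x| = |85.53 - 84.821| = 0.709
z = margin / u = 0.709 / 0.60891473
z = 1.1644

1.1644


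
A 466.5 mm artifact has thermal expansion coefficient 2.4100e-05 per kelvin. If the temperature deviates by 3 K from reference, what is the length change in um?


dL = L * alpha * dT
= 466.5 * 2.4100e-05 * 3
= 0.0337279 mm
dL_um = 0.0337279 * 1000 = 33.7279 um

33.7279


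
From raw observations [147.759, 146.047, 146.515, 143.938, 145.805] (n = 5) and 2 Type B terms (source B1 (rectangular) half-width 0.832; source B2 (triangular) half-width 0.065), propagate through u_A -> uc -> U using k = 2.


mean = (147.759 + 146.047 + 146.515 + 143.938 + 145.805) / 5 = 146.0128
s = sqrt(sum((x - mean)^2)/(n-1)) = 1.3829827
u_A = s / sqrt(n) = 1.3829827 / sqrt(5) = 0.61848867
u_B1 = 0.832 / sqrt(3) = 0.48035542
u_B2 = 0.065 / sqrt(6) = 0.026536139
uc = sqrt(0.61848867^2 + 0.48035542^2 + 0.026536139^2) = 0.78356476
U = k * uc = 2 * 0.78356476
U = 1.5671

1.5671


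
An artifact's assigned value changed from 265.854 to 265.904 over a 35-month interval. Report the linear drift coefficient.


rate = (v2 - v1) / months
= (265.904 - 265.854) / 35
= 0.0500 / 35
= 0.0014

0.0014


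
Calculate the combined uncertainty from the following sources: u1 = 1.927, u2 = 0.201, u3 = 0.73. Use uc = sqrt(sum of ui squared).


uc = sqrt(1.927^2 + 0.201^2 + 0.73^2)
uc = sqrt(4.28663)
uc = 2.0704

2.0704


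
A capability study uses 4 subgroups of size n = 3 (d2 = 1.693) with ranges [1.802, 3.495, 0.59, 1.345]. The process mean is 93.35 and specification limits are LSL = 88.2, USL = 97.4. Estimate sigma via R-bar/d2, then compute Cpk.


R_bar = (1.802 + 3.495 + 0.59 + 1.345) / 4 = 1.808
sigma = R_bar / d2 = 1.808 / 1.693 = 1.0679268
Cp = (USL - LSL)/(6*sigma) = (97.4 - 88.2)/(6*1.0679268) = 1.4358
Cpu = (97.4 - 93.35)/(3*1.0679268) = 1.2641
Cpl = (93.35 - 88.2)/(3*1.0679268) = 1.6075
Cpk = min(Cpu, Cpl) = 1.2641

1.2641


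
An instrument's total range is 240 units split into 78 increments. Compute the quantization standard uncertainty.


resolution = range / divisions
resolution = 240 / 78 = 3.0769231
u_res = resolution / (2*sqrt(3))
u_res = 3.0769231 / 3.4641016
u_res = 0.8882

0.8882


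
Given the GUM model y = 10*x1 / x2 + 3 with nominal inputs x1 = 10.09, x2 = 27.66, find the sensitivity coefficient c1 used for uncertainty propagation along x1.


y = 10*x1 / x2 + 3
dy/dx1 = 10/x2
Evaluate at x2 = 27.66: c1 = 10 / 27.66
c1 = 0.3615

0.3615


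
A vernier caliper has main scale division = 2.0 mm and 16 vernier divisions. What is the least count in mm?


LC = MSD / n_div
= 2.0 / 16
= 0.1250

0.1250


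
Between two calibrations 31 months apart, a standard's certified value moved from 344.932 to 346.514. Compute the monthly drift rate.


rate = (v2 - v1) / months
= (346.514 - 344.932) / 31
= 1.5820 / 31
= 0.0510

0.0510


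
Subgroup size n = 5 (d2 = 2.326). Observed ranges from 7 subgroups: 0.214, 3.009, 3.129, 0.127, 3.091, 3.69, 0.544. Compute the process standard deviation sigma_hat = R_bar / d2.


R_bar = (0.214 + 3.009 + 3.129 + 0.127 + 3.091 + 3.69 + 0.544) / 7
R_bar = 13.804 / 7 = 1.972
sigma_hat = R_bar / d2 = 1.972 / 2.326 = 0.8478

0.8478


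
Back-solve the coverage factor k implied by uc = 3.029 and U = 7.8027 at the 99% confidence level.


k = U / uc
k = 7.8027 / 3.029
k = 2.576

2.576


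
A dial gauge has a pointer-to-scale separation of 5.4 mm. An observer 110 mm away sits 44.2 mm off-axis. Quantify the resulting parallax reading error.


error = h * offset / d
= 5.4 * 44.2 / 110
= 2.1698

2.1698


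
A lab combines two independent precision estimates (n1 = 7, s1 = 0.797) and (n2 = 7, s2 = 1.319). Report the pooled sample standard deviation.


s_p = sqrt(((n1-1)*s1^2 + (n2-1)*s2^2) / (n1+n2-2))
numerator = (7-1)*0.797^2 + (7-1)*1.319^2 = 3.811254 + 10.438566 = 14.24982
denominator = 7 + 7 - 2 = 12
s_p^2 = 14.24982 / 12 = 1.187485
s_p = sqrt(1.187485) = 1.0897

1.0897


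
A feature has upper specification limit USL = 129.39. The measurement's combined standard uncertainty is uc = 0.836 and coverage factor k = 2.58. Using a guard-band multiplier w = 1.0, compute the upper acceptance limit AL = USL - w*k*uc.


U = k * uc = 2.58 * 0.836 = 2.15688
guard band g = w * U = 1.0 * 2.15688 = 2.15688
AL = USL - g = 129.39 - 2.15688
AL = 127.2331

127.2331


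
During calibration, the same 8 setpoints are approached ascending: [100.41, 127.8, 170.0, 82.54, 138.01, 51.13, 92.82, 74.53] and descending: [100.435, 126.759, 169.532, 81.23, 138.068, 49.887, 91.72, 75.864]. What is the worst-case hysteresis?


|100.41 - 100.435| = 0.0250
|127.8 - 126.759| = 1.0410
|170.0 - 169.532| = 0.4680
|82.54 - 81.23| = 1.3100
|138.01 - 138.068| = 0.0580
|51.13 - 49.887| = 1.2430
|92.82 - 91.72| = 1.1000
|74.53 - 75.864| = 1.3340
hysteresis = max(diffs) = 1.3340

1.3340


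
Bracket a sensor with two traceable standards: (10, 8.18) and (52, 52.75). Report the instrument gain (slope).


slope = (y2 - y1) / (x2 - x1)
= (52.75 - 8.18) / (52 - 10)
= 44.5700 / 42
= 1.0612

1.0612


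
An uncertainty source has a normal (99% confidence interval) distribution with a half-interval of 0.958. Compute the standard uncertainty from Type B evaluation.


u_B = half_width / 2.576
u_B = 0.958 / 2.576
u_B = 0.3719

0.3719


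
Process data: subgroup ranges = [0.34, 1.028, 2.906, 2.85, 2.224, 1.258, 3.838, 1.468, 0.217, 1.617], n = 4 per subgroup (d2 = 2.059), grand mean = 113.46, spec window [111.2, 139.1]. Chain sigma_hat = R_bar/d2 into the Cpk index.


R_bar = (0.34 + 1.028 + 2.906 + 2.85 + 2.224 + 1.258 + 3.838 + 1.468 + 0.217 + 1.617) / 10 = 1.7746
sigma = R_bar / d2 = 1.7746 / 2.059 = 0.8618747
Cp = (USL - LSL)/(6*sigma) = (139.1 - 111.2)/(6*0.8618747) = 5.3952
Cpu = (139.1 - 113.46)/(3*0.8618747) = 9.9164
Cpl = (113.46 - 111.2)/(3*0.8618747) = 0.8741
Cpk = min(Cpu, Cpl) = 0.8741

0.8741


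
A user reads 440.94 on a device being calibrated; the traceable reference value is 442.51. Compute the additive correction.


Correction = standard - reading
= 442.51 - 440.94
= 1.5700

1.5700


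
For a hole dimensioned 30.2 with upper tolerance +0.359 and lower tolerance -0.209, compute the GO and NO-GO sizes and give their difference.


GO = nominal - lower_tol (smallest hole = maximum material condition)
GO = 30.2 - 0.209 = 29.991
NO-GO = nominal + upper_tol (largest hole = least material condition)
NO-GO = 30.2 + 0.359 = 30.559
spread = NO-GO - GO = 30.559 - 29.991 = 0.5680

0.5680


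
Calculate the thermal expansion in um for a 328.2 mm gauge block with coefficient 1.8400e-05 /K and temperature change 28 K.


dL = L * alpha * dT
= 328.2 * 1.8400e-05 * 28
= 0.1690886 mm
dL_um = 0.1690886 * 1000 = 169.0886 um

169.0886


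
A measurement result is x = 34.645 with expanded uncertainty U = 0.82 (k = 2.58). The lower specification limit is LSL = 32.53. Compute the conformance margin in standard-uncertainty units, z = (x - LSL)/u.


u = U / k = 0.82 / 2.58 = 0.31782946
margin = |LSL - x| = |32.53 - 34.645| = 2.115
z = margin / u = 2.115 / 0.31782946
z = 6.6545

6.6545


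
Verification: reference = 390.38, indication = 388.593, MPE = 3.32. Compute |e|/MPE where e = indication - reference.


e = indication - reference = 388.593 - 390.38 = -1.7870
|e| = 1.7870
ratio = |e| / MPE = 1.7870 / 3.32
ratio = 0.5383

0.5383


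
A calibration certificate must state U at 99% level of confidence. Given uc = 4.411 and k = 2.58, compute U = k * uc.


U = k * uc
U = 2.58 * 4.411
U = 11.3804

11.3804


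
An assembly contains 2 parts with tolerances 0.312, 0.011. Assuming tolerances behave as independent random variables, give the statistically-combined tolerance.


RSS = sqrt(0.312^2 + 0.011^2)
= sqrt(0.097465)
= 0.3122

0.3122


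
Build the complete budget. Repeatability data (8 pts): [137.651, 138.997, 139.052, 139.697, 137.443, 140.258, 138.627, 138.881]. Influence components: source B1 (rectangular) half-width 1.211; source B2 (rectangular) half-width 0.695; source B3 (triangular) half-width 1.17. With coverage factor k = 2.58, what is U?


mean = (137.651 + 138.997 + 139.052 + 139.697 + 137.443 + 140.258 + 138.627 + 138.881) / 8 = 138.82575
s = sqrt(sum((x - mean)^2)/(n-1)) = 0.94305897
u_A = s / sqrt(n) = 0.94305897 / sqrt(8) = 0.3334217
u_B1 = 1.211 / sqrt(3) = 0.69917118
u_B2 = 0.695 / sqrt(3) = 0.40125844
u_B3 = 1.17 / sqrt(6) = 0.4776505
uc = sqrt(0.3334217^2 + 0.69917118^2 + 0.40125844^2 + 0.4776505^2) = 0.99456961
U = k * uc = 2.58 * 0.99456961
U = 2.5660

2.5660


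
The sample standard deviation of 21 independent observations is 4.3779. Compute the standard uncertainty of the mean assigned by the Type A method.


u_A = s / sqrt(n)
u_A = 4.3779 / sqrt(21)
u_A = 4.3779 / 4.5825757
u_A = 0.9553

0.9553


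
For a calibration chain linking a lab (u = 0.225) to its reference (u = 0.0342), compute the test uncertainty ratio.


TUR = u_lab / u_ref
= 0.225 / 0.0342
= 6.5789

6.5789


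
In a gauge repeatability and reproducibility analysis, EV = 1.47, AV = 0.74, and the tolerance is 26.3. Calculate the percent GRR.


GRR = sqrt(EV^2 + AV^2) = sqrt(1.47^2 + 0.74^2) = 1.6457521
%GRR = GRR / tol * 100 = 1.6457521 / 26.3 * 100
%GRR = 6.2576

6.2576


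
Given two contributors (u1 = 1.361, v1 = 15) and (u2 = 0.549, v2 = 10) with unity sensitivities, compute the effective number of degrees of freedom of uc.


uc = sqrt(u1^2 + u2^2) = sqrt(1.361^2 + 0.549^2) = 1.4675565
v_eff = uc^4 / (u1^4/v1 + u2^4/v2)
= 1.4675565^4 / (1.361^4/15 + 0.549^4/10)
= 4.6385188 / 0.2378238
v_eff = 19.5040

19.5040


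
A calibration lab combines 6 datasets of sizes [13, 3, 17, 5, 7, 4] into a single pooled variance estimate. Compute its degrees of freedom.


nu = sum_i (n_i - 1)
nu = ((13 - 1) + (3 - 1) + (17 - 1) + (5 - 1) + (7 - 1) + (4 - 1))
nu = 12 + 2 + 16 + 4 + 6 + 3
nu = 43

43


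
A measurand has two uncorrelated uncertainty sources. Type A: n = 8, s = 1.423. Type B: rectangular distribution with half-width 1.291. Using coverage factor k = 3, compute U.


u_A = s / sqrt(n) = 1.423 / sqrt(8) = 0.50310647
u_B = half_width / sqrt(3) = 1.291 / sqrt(3) = 0.7453592
uc = sqrt(u_A^2 + u_B^2) = sqrt(0.50310647^2 + 0.7453592^2) = 0.8992644
U = k * uc = 3 * 0.8992644
U = 2.6978

2.6978


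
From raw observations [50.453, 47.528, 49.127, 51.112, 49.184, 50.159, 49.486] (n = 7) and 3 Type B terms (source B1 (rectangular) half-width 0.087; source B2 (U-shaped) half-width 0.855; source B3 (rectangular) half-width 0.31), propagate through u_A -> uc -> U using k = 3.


mean = (50.453 + 47.528 + 49.127 + 51.112 + 49.184 + 50.159 + 49.486) / 7 = 49.57842857
s = sqrt(sum((x - mean)^2)/(n-1)) = 1.1565712
u_A = s / sqrt(n) = 1.1565712 / sqrt(7) = 0.43714282
u_B1 = 0.087 / sqrt(3) = 0.050229473
u_B2 = 0.855 / sqrt(2) = 0.6045763
u_B3 = 0.31 / sqrt(3) = 0.17897858
uc = sqrt(0.43714282^2 + 0.050229473^2 + 0.6045763^2 + 0.17897858^2) = 0.76887104
U = k * uc = 3 * 0.76887104
U = 2.3066

2.3066


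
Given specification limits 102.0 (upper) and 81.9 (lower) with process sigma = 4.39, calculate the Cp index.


Cp = (USL - LSL) / (6 * sigma)
= (102.0 - 81.9) / (6 * 4.39)
= 20.1000 / 26.3400
= 0.7631

0.7631


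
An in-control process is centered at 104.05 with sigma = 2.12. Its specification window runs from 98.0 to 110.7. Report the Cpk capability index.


Cpu = (USL - mean) / (3*sigma) = (110.7 - 104.05) / (3*2.12) = 1.0456
Cpl = (mean - LSL) / (3*sigma) = (104.05 - 98.0) / (3*2.12) = 0.9513
Cpk = min(Cpu, Cpl) = 0.9513

0.9513


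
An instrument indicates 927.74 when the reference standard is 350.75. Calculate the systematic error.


Systematic error = measured - true
= 927.74 - 350.75
= 576.9900

576.9900


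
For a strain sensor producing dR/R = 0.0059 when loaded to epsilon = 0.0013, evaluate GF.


GF = (dR/R) / epsilon
= 0.0059 / 0.0013
= 4.5385

4.5385


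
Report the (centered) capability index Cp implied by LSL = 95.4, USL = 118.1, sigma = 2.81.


Cp = (USL - LSL) / (6 * sigma)
= (118.1 - 95.4) / (6 * 2.81)
= 22.7000 / 16.8600
= 1.3464

1.3464


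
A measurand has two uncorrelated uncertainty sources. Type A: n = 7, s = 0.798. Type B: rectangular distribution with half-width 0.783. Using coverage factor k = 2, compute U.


u_A = s / sqrt(n) = 0.798 / sqrt(7) = 0.30161565
u_B = half_width / sqrt(3) = 0.783 / sqrt(3) = 0.45206526
uc = sqrt(u_A^2 + u_B^2) = sqrt(0.30161565^2 + 0.45206526^2) = 0.54344733
U = k * uc = 2 * 0.54344733
U = 1.0869

1.0869


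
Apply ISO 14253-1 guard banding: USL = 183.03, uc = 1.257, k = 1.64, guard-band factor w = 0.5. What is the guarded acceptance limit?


U = k * uc = 1.64 * 1.257 = 2.06148
guard band g = w * U = 0.5 * 2.06148 = 1.03074
AL = USL - g = 183.03 - 1.03074
AL = 181.9993

181.9993


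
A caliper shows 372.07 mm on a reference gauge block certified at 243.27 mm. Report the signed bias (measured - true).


Systematic error = measured - true
= 372.07 - 243.27
= 128.8000

128.8000


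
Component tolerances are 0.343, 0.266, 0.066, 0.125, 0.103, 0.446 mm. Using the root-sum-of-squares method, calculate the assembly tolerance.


RSS = sqrt(0.343^2 + 0.266^2 + 0.066^2 + 0.125^2 + 0.103^2 + 0.446^2)
= sqrt(0.417911)
= 0.6465

0.6465


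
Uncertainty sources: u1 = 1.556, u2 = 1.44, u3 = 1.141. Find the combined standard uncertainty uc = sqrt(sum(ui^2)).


uc = sqrt(1.556^2 + 1.44^2 + 1.141^2)
uc = sqrt(5.796617)
uc = 2.4076

2.4076


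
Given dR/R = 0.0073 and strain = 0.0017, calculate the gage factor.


GF = (dR/R) / epsilon
= 0.0073 / 0.0017
= 4.2941

4.2941


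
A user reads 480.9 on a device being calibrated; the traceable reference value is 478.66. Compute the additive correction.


Correction = standard - reading
= 478.66 - 480.9
= -2.2400

-2.2400


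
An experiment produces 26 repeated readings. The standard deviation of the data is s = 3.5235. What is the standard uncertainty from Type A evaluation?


u_A = s / sqrt(n)
u_A = 3.5235 / sqrt(26)
u_A = 3.5235 / 5.0990195
u_A = 0.6910

0.6910


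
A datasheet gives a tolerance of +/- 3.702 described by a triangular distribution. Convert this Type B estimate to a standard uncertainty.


u_B = half_width / sqrt(6)
u_B = 3.702 / 2.4494897
u_B = 1.5113

1.5113


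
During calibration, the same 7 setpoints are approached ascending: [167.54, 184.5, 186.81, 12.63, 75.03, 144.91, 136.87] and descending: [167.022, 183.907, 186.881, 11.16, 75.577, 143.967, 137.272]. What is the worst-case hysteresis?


|167.54 - 167.022| = 0.5180
|184.5 - 183.907| = 0.5930
|186.81 - 186.881| = 0.0710
|12.63 - 11.16| = 1.4700
|75.03 - 75.577| = 0.5470
|144.91 - 143.967| = 0.9430
|136.87 - 137.272| = 0.4020
hysteresis = max(diffs) = 1.4700

1.4700


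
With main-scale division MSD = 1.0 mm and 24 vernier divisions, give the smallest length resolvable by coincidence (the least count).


LC = MSD / n_div
= 1.0 / 24
= 0.0417

0.0417


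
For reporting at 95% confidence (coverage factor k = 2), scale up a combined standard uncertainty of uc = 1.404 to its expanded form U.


U = k * uc
U = 2 * 1.404
U = 2.8080

2.8080


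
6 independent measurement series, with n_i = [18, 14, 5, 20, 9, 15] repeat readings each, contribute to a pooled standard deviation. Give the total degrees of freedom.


nu = sum_i (n_i - 1)
nu = ((18 - 1) + (14 - 1) + (5 - 1) + (20 - 1) + (9 - 1) + (15 - 1))
nu = 17 + 13 + 4 + 19 + 8 + 14
nu = 75

75


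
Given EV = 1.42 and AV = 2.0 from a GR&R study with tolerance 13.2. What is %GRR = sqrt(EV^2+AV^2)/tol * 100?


GRR = sqrt(EV^2 + AV^2) = sqrt(1.42^2 + 2.0^2) = 2.4528351
%GRR = GRR / tol * 100 = 2.4528351 / 13.2 * 100
%GRR = 18.5821

18.5821


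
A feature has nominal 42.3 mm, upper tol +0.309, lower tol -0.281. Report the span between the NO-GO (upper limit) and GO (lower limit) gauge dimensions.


GO = nominal - lower_tol (smallest hole = maximum material condition)
GO = 42.3 - 0.281 = 42.019
NO-GO = nominal + upper_tol (largest hole = least material condition)
NO-GO = 42.3 + 0.309 = 42.609
spread = NO-GO - GO = 42.609 - 42.019 = 0.5900

0.5900


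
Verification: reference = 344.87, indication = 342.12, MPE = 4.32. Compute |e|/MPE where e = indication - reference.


e = indication - reference = 342.12 - 344.87 = -2.7500
|e| = 2.7500
ratio = |e| / MPE = 2.7500 / 4.32
ratio = 0.6366

0.6366


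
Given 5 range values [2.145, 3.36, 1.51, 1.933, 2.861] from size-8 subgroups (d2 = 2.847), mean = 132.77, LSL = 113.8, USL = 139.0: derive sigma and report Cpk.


R_bar = (2.145 + 3.36 + 1.51 + 1.933 + 2.861) / 5 = 2.3618
sigma = R_bar / d2 = 2.3618 / 2.847 = 0.82957499
Cp = (USL - LSL)/(6*sigma) = (139.0 - 113.8)/(6*0.82957499) = 5.0628
Cpu = (139.0 - 132.77)/(3*0.82957499) = 2.5033
Cpl = (132.77 - 113.8)/(3*0.82957499) = 7.6224
Cpk = min(Cpu, Cpl) = 2.5033

2.5033


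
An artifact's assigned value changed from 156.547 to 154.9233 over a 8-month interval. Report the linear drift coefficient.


rate = (v2 - v1) / months
= (154.9233 - 156.547) / 8
= -1.6237 / 8
= -0.2030

-0.2030


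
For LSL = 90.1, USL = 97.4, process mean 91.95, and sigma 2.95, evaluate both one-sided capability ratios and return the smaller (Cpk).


Cpu = (USL - mean) / (3*sigma) = (97.4 - 91.95) / (3*2.95) = 0.6158
Cpl = (mean - LSL) / (3*sigma) = (91.95 - 90.1) / (3*2.95) = 0.2090
Cpk = min(Cpu, Cpl) = 0.2090

0.2090


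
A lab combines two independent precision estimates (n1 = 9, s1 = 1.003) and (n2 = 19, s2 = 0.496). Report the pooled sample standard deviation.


s_p = sqrt(((n1-1)*s1^2 + (n2-1)*s2^2) / (n1+n2-2))
numerator = (9-1)*1.003^2 + (19-1)*0.496^2 = 8.048072 + 4.428288 = 12.47636
denominator = 9 + 19 - 2 = 26
s_p^2 = 12.47636 / 26 = 0.47986
s_p = sqrt(0.47986) = 0.6927

0.6927


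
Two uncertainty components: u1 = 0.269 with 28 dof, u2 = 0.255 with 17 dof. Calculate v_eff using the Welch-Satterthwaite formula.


uc = sqrt(u1^2 + u2^2) = sqrt(0.269^2 + 0.255^2) = 0.37065617
v_eff = uc^4 / (u1^4/v1 + u2^4/v2)
= 0.37065617^4 / (0.269^4/28 + 0.255^4/17)
= 0.018874912 / 0.00043572471
v_eff = 43.3184

43.3184


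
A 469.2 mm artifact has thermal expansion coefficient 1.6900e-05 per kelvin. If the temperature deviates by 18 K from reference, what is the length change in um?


dL = L * alpha * dT
= 469.2 * 1.6900e-05 * 18
= 0.1427306 mm
dL_um = 0.1427306 * 1000 = 142.7306 um

142.7306


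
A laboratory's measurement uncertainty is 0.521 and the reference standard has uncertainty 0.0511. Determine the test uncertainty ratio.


TUR = u_lab / u_ref
= 0.521 / 0.0511
= 10.1957

10.1957


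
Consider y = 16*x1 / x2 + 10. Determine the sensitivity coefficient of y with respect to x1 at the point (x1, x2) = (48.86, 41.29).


y = 16*x1 / x2 + 10
dy/dx1 = 16/x2
Evaluate at x2 = 41.29: c1 = 16 / 41.29
c1 = 0.3875

0.3875


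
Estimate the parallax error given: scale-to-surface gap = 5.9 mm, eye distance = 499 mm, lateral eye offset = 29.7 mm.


error = h * offset / d
= 5.9 * 29.7 / 499
= 0.3512

0.3512


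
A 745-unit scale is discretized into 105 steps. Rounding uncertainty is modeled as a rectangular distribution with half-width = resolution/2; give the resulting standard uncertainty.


resolution = range / divisions
resolution = 745 / 105 = 7.0952381
u_res = resolution / (2*sqrt(3))
u_res = 7.0952381 / 3.4641016
u_res = 2.0482

2.0482


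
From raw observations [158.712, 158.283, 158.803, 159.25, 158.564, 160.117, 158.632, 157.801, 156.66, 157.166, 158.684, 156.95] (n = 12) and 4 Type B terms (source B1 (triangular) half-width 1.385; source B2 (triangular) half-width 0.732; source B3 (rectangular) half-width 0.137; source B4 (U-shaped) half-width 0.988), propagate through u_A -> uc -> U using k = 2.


mean = (158.712 + 158.283 + 158.803 + 159.25 + 158.564 + 160.117 + 158.632 + 157.801 + 156.66 + 157.166 + 158.684 + 156.95) / 12 = 158.3018333
s = sqrt(sum((x - mean)^2)/(n-1)) = 1.0000647
u_A = s / sqrt(n) = 1.0000647 / sqrt(12) = 0.28869381
u_B1 = 1.385 / sqrt(6) = 0.56542388
u_B2 = 0.732 / sqrt(6) = 0.29883775
u_B3 = 0.137 / sqrt(3) = 0.079096987
u_B4 = 0.988 / sqrt(2) = 0.6986215
uc = sqrt(0.28869381^2 + 0.56542388^2 + 0.29883775^2 + 0.079096987^2 + 0.6986215^2) = 0.99331798
U = k * uc = 2 * 0.99331798
U = 1.9866

1.9866


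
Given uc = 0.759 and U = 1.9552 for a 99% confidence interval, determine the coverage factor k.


k = U / uc
k = 1.9552 / 0.759
k = 2.576

2.576


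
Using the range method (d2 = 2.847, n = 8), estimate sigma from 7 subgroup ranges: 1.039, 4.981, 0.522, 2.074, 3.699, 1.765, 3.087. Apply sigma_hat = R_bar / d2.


R_bar = (1.039 + 4.981 + 0.522 + 2.074 + 3.699 + 1.765 + 3.087) / 7
R_bar = 17.167 / 7 = 2.4524286
sigma_hat = R_bar / d2 = 2.4524286 / 2.847 = 0.8614

0.8614


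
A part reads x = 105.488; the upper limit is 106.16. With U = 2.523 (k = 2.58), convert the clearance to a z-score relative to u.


u = U / k = 2.523 / 2.58 = 0.97790698
margin = |USL - x| = |106.16 - 105.488| = 0.672
z = margin / u = 0.672 / 0.97790698
z = 0.6872

0.6872


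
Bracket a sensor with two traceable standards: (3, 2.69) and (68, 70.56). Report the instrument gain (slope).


slope = (y2 - y1) / (x2 - x1)
= (70.56 - 2.69) / (68 - 3)
= 67.8700 / 65
= 1.0442

1.0442


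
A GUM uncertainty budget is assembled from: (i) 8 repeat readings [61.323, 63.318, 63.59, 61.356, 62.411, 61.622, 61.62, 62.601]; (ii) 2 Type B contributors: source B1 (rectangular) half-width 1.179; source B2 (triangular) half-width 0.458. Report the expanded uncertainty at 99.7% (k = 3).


mean = (61.323 + 63.318 + 63.59 + 61.356 + 62.411 + 61.622 + 61.62 + 62.601) / 8 = 62.230125
s = sqrt(sum((x - mean)^2)/(n-1)) = 0.88898296
u_A = s / sqrt(n) = 0.88898296 / sqrt(8) = 0.31430294
u_B1 = 1.179 / sqrt(3) = 0.68069597
u_B2 = 0.458 / sqrt(6) = 0.18697772
uc = sqrt(0.31430294^2 + 0.68069597^2 + 0.18697772^2) = 0.77271858
U = k * uc = 3 * 0.77271858
U = 2.3182

2.3182


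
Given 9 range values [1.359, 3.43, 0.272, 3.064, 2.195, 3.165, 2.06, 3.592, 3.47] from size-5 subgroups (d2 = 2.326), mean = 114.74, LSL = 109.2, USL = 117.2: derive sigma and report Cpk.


R_bar = (1.359 + 3.43 + 0.272 + 3.064 + 2.195 + 3.165 + 2.06 + 3.592 + 3.47) / 9 = 2.5118889
sigma = R_bar / d2 = 2.5118889 / 2.326 = 1.0799178
Cp = (USL - LSL)/(6*sigma) = (117.2 - 109.2)/(6*1.0799178) = 1.2347
Cpu = (117.2 - 114.74)/(3*1.0799178) = 0.7593
Cpl = (114.74 - 109.2)/(3*1.0799178) = 1.7100
Cpk = min(Cpu, Cpl) = 0.7593

0.7593


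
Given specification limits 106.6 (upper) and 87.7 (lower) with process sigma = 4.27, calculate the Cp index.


Cp = (USL - LSL) / (6 * sigma)
= (106.6 - 87.7) / (6 * 4.27)
= 18.9000 / 25.6200
= 0.7377

0.7377


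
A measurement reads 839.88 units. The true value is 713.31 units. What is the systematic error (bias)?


Systematic error = measured - true
= 839.88 - 713.31
= 126.5700

126.5700


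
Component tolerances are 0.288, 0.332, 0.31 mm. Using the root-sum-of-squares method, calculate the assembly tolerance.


RSS = sqrt(0.288^2 + 0.332^2 + 0.31^2)
= sqrt(0.289268)
= 0.5378

0.5378


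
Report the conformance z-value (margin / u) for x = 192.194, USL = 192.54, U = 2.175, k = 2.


u = U / k = 2.175 / 2 = 1.0875
margin = |USL - x| = |192.54 - 192.194| = 0.346
z = margin / u = 0.346 / 1.0875
z = 0.3182

0.3182


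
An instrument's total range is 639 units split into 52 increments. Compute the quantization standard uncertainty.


resolution = range / divisions
resolution = 639 / 52 = 12.288462
u_res = resolution / (2*sqrt(3))
u_res = 12.288462 / 3.4641016
u_res = 3.5474

3.5474


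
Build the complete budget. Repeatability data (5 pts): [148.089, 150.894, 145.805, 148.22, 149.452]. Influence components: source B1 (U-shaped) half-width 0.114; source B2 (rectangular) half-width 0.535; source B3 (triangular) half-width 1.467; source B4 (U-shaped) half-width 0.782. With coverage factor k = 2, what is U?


mean = (148.089 + 150.894 + 145.805 + 148.22 + 149.452) / 5 = 148.492
s = sqrt(sum((x - mean)^2)/(n-1)) = 1.8806625
u_A = s / sqrt(n) = 1.8806625 / sqrt(5) = 0.84105784
u_B1 = 0.114 / sqrt(2) = 0.080610173
u_B2 = 0.535 / sqrt(3) = 0.30888239
u_B3 = 1.467 / sqrt(6) = 0.59890024
u_B4 = 0.782 / sqrt(2) = 0.5529575
uc = sqrt(0.84105784^2 + 0.080610173^2 + 0.30888239^2 + 0.59890024^2 + 0.5529575^2) = 1.213972
U = k * uc = 2 * 1.213972
U = 2.4279

2.4279


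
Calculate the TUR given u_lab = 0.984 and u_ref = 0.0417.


TUR = u_lab / u_ref
= 0.984 / 0.0417
= 23.5971

23.5971


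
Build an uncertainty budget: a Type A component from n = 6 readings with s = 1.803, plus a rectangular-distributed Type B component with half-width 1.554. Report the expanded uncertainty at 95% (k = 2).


u_A = s / sqrt(n) = 1.803 / sqrt(6) = 0.73607167
u_B = half_width / sqrt(3) = 1.554 / sqrt(3) = 0.89720232
uc = sqrt(u_A^2 + u_B^2) = sqrt(0.73607167^2 + 0.89720232^2) = 1.1605057
U = k * uc = 2 * 1.1605057
U = 2.3210

2.3210


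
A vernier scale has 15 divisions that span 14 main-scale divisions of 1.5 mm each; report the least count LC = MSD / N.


LC = MSD / n_div
= 1.5 / 15
= 0.1000

0.1000


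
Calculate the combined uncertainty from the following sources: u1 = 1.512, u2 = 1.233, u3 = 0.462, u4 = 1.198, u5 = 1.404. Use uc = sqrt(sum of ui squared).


uc = sqrt(1.512^2 + 1.233^2 + 0.462^2 + 1.198^2 + 1.404^2)
uc = sqrt(7.426297)
uc = 2.7251

2.7251


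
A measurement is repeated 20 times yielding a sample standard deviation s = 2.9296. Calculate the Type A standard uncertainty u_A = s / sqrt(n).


u_A = s / sqrt(n)
u_A = 2.9296 / sqrt(20)
u_A = 2.9296 / 4.472136
u_A = 0.6551

0.6551


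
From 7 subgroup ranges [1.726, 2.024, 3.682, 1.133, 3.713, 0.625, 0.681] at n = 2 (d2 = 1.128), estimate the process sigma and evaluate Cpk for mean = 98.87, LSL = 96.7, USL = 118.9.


R_bar = (1.726 + 2.024 + 3.682 + 1.133 + 3.713 + 0.625 + 0.681) / 7 = 1.9405714
sigma = R_bar / d2 = 1.9405714 / 1.128 = 1.7203647
Cp = (USL - LSL)/(6*sigma) = (118.9 - 96.7)/(6*1.7203647) = 2.1507
Cpu = (118.9 - 98.87)/(3*1.7203647) = 3.8810
Cpl = (98.87 - 96.7)/(3*1.7203647) = 0.4205
Cpk = min(Cpu, Cpl) = 0.4205

0.4205


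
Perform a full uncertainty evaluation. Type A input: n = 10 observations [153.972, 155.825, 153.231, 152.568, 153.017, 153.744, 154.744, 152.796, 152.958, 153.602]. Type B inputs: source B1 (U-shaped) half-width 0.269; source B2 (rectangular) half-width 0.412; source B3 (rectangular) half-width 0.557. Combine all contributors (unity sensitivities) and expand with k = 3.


mean = (153.972 + 155.825 + 153.231 + 152.568 + 153.017 + 153.744 + 154.744 + 152.796 + 152.958 + 153.602) / 10 = 153.6457
s = sqrt(sum((x - mean)^2)/(n-1)) = 0.99984744
u_A = s / sqrt(n) = 0.99984744 / sqrt(10) = 0.31617952
u_B1 = 0.269 / sqrt(2) = 0.19021172
u_B2 = 0.412 / sqrt(3) = 0.23786831
u_B3 = 0.557 / sqrt(3) = 0.3215841
uc = sqrt(0.31617952^2 + 0.19021172^2 + 0.23786831^2 + 0.3215841^2) = 0.5441945
U = k * uc = 3 * 0.5441945
U = 1.6326

1.6326


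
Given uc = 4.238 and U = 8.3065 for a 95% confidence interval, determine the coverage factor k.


k = U / uc
k = 8.3065 / 4.238
k = 1.96

1.96


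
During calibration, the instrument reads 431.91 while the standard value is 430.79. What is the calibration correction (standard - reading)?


Correction = standard - reading
= 430.79 - 431.91
= -1.1200

-1.1200


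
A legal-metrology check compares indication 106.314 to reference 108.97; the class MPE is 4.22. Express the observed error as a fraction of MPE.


e = indication - reference = 106.314 - 108.97 = -2.6560
|e| = 2.6560
ratio = |e| / MPE = 2.6560 / 4.22
ratio = 0.6294

0.6294


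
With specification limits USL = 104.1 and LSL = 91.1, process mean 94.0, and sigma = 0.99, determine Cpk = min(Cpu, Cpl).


Cpu = (USL - mean) / (3*sigma) = (104.1 - 94.0) / (3*0.99) = 3.4007
Cpl = (mean - LSL) / (3*sigma) = (94.0 - 91.1) / (3*0.99) = 0.9764
Cpk = min(Cpu, Cpl) = 0.9764

0.9764


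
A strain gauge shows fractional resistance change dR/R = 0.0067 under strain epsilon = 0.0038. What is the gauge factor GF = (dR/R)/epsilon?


GF = (dR/R) / epsilon
= 0.0067 / 0.0038
= 1.7632

1.7632


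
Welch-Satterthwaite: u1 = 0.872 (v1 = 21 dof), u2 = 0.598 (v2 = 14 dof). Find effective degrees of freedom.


uc = sqrt(u1^2 + u2^2) = sqrt(0.872^2 + 0.598^2) = 1.0573495
v_eff = uc^4 / (u1^4/v1 + u2^4/v2)
= 1.0573495^4 / (0.872^4/21 + 0.598^4/14)
= 1.2498971 / 0.036666893
v_eff = 34.0879

34.0879


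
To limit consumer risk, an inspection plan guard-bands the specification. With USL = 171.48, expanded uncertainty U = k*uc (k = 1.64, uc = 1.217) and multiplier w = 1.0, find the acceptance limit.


U = k * uc = 1.64 * 1.217 = 1.99588
guard band g = w * U = 1.0 * 1.99588 = 1.99588
AL = USL - g = 171.48 - 1.99588
AL = 169.4841

169.4841


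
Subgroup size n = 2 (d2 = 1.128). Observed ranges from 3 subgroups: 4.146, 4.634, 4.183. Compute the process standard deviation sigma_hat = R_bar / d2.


R_bar = (4.146 + 4.634 + 4.183) / 3
R_bar = 12.963 / 3 = 4.321
sigma_hat = R_bar / d2 = 4.321 / 1.128 = 3.8307

3.8307


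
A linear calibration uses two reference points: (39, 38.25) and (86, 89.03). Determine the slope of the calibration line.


slope = (y2 - y1) / (x2 - x1)
= (89.03 - 38.25) / (86 - 39)
= 50.7800 / 47
= 1.0804

1.0804


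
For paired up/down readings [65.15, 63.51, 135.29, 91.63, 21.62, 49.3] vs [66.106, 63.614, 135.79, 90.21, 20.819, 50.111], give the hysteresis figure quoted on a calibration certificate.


|65.15 - 66.106| = 0.9560
|63.51 - 63.614| = 0.1040
|135.29 - 135.79| = 0.5000
|91.63 - 90.21| = 1.4200
|21.62 - 20.819| = 0.8010
|49.3 - 50.111| = 0.8110
hysteresis = max(diffs) = 1.4200

1.4200


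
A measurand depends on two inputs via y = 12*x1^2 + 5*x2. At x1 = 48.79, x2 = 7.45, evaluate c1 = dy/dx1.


y = 12*x1^2 + 5*x2
dy/dx1 = 2*12*x1
Evaluate at x1 = 48.79: c1 = 24 * 48.79
c1 = 1170.9600

1170.9600


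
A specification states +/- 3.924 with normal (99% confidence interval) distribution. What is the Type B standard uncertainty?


u_B = half_width / 2.576
u_B = 3.924 / 2.576
u_B = 1.5233

1.5233


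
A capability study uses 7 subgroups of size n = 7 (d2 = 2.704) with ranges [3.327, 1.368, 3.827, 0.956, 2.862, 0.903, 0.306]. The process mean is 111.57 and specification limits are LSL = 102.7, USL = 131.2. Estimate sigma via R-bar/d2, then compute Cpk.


R_bar = (3.327 + 1.368 + 3.827 + 0.956 + 2.862 + 0.903 + 0.306) / 7 = 1.9355714
sigma = R_bar / d2 = 1.9355714 / 2.704 = 0.71581783
Cp = (USL - LSL)/(6*sigma) = (131.2 - 102.7)/(6*0.71581783) = 6.6358
Cpu = (131.2 - 111.57)/(3*0.71581783) = 9.1411
Cpl = (111.57 - 102.7)/(3*0.71581783) = 4.1305
Cpk = min(Cpu, Cpl) = 4.1305

4.1305


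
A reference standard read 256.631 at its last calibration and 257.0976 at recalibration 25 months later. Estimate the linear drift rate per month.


rate = (v2 - v1) / months
= (257.0976 - 256.631) / 25
= 0.4666 / 25
= 0.0187

0.0187


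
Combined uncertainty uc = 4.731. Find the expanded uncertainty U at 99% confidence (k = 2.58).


U = k * uc
U = 2.58 * 4.731
U = 12.2060

12.2060


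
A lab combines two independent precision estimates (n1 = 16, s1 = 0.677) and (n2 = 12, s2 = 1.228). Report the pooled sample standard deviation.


s_p = sqrt(((n1-1)*s1^2 + (n2-1)*s2^2) / (n1+n2-2))
numerator = (16-1)*0.677^2 + (12-1)*1.228^2 = 6.874935 + 16.587824 = 23.462759
denominator = 16 + 12 - 2 = 26
s_p^2 = 23.462759 / 26 = 0.90241381
s_p = sqrt(0.90241381) = 0.9500

0.9500


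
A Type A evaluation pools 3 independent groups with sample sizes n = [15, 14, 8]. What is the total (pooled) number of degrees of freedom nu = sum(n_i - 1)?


nu = sum_i (n_i - 1)
nu = ((15 - 1) + (14 - 1) + (8 - 1))
nu = 14 + 13 + 7
nu = 34

34


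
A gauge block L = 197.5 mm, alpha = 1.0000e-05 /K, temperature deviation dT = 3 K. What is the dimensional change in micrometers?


dL = L * alpha * dT
= 197.5 * 1.0000e-05 * 3
= 0.0059250 mm
dL_um = 0.0059250 * 1000 = 5.9250 um

5.9250


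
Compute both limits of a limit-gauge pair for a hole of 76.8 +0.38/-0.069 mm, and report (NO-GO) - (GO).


GO = nominal - lower_tol (smallest hole = maximum material condition)
GO = 76.8 - 0.069 = 76.731
NO-GO = nominal + upper_tol (largest hole = least material condition)
NO-GO = 76.8 + 0.38 = 77.18
spread = NO-GO - GO = 77.18 - 76.731 = 0.4490

0.4490


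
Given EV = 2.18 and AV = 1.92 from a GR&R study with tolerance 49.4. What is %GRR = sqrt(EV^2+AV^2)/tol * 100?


GRR = sqrt(EV^2 + AV^2) = sqrt(2.18^2 + 1.92^2) = 2.9049613
%GRR = GRR / tol * 100 = 2.9049613 / 49.4 * 100
%GRR = 5.8805

5.8805


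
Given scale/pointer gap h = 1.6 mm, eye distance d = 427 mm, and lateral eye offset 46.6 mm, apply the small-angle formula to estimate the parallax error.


error = h * offset / d
= 1.6 * 46.6 / 427
= 0.1746

0.1746


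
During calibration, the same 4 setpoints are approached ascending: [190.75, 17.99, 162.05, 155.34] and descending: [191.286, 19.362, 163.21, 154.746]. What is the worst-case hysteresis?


|190.75 - 191.286| = 0.5360
|17.99 - 19.362| = 1.3720
|162.05 - 163.21| = 1.1600
|155.34 - 154.746| = 0.5940
hysteresis = max(diffs) = 1.3720

1.3720


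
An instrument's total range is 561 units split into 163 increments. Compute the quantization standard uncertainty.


resolution = range / divisions
resolution = 561 / 163 = 3.4417178
u_res = resolution / (2*sqrt(3))
u_res = 3.4417178 / 3.4641016
u_res = 0.9935

0.9935


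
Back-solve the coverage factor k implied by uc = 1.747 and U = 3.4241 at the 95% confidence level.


k = U / uc
k = 3.4241 / 1.747
k = 1.96

1.96


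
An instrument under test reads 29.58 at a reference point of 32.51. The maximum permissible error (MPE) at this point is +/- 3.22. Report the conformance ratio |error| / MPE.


e = indication - reference = 29.58 - 32.51 = -2.9300
|e| = 2.9300
ratio = |e| / MPE = 2.9300 / 3.22
ratio = 0.9099

0.9099


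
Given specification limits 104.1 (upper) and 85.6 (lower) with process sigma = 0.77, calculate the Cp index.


Cp = (USL - LSL) / (6 * sigma)
= (104.1 - 85.6) / (6 * 0.77)
= 18.5000 / 4.6200
= 4.0043

4.0043


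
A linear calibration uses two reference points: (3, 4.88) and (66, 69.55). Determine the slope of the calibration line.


slope = (y2 - y1) / (x2 - x1)
= (69.55 - 4.88) / (66 - 3)
= 64.6700 / 63
= 1.0265

1.0265


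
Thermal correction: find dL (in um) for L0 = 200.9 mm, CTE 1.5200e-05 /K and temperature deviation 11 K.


dL = L * alpha * dT
= 200.9 * 1.5200e-05 * 11
= 0.0335905 mm
dL_um = 0.0335905 * 1000 = 33.5905 um

33.5905


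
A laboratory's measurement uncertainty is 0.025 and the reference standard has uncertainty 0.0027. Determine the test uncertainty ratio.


TUR = u_lab / u_ref
= 0.025 / 0.0027
= 9.2593

9.2593


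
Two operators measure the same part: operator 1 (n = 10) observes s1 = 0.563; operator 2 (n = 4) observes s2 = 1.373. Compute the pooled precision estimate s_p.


s_p = sqrt(((n1-1)*s1^2 + (n2-1)*s2^2) / (n1+n2-2))
numerator = (10-1)*0.563^2 + (4-1)*1.373^2 = 2.852721 + 5.655387 = 8.508108
denominator = 10 + 4 - 2 = 12
s_p^2 = 8.508108 / 12 = 0.709009
s_p = sqrt(0.709009) = 0.8420

0.8420


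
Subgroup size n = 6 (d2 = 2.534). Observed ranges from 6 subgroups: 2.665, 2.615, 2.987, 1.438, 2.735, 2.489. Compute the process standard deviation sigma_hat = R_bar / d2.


R_bar = (2.665 + 2.615 + 2.987 + 1.438 + 2.735 + 2.489) / 6
R_bar = 14.929 / 6 = 2.4881667
sigma_hat = R_bar / d2 = 2.4881667 / 2.534 = 0.9819

0.9819


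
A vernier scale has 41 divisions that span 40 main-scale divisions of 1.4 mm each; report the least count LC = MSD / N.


LC = MSD / n_div
= 1.4 / 41
= 0.0341

0.0341


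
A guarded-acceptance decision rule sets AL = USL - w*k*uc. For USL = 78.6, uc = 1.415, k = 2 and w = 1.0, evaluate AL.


U = k * uc = 2 * 1.415 = 2.83
guard band g = w * U = 1.0 * 2.83 = 2.83
AL = USL - g = 78.6 - 2.83
AL = 75.7700

75.7700


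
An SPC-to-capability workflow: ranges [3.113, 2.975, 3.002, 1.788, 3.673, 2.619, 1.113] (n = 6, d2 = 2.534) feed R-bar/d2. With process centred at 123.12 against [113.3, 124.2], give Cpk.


R_bar = (3.113 + 2.975 + 3.002 + 1.788 + 3.673 + 2.619 + 1.113) / 7 = 2.6118571
sigma = R_bar / d2 = 2.6118571 / 2.534 = 1.030725
Cp = (USL - LSL)/(6*sigma) = (124.2 - 113.3)/(6*1.030725) = 1.7625
Cpu = (124.2 - 123.12)/(3*1.030725) = 0.3493
Cpl = (123.12 - 113.3)/(3*1.030725) = 3.1758
Cpk = min(Cpu, Cpl) = 0.3493

0.3493


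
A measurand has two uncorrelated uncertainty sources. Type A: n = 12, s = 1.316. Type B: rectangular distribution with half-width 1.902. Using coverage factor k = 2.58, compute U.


u_A = s / sqrt(n) = 1.316 / sqrt(12) = 0.37989648
u_B = half_width / sqrt(3) = 1.902 / sqrt(3) = 1.0981202
uc = sqrt(u_A^2 + u_B^2) = sqrt(0.37989648^2 + 1.0981202^2) = 1.1619765
U = k * uc = 2.58 * 1.1619765
U = 2.9979

2.9979


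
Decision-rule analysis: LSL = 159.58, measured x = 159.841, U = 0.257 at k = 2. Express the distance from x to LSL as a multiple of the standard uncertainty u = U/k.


u = U / k = 0.257 / 2 = 0.1285
margin = |LSL - x| = |159.58 - 159.841| = 0.261
z = margin / u = 0.261 / 0.1285
z = 2.0311

2.0311


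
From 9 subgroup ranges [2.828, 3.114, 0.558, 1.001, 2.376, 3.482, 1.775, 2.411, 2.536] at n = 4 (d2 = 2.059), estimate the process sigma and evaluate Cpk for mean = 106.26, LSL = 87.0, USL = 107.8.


R_bar = (2.828 + 3.114 + 0.558 + 1.001 + 2.376 + 3.482 + 1.775 + 2.411 + 2.536) / 9 = 2.2312222
sigma = R_bar / d2 = 2.2312222 / 2.059 = 1.0836436
Cp = (USL - LSL)/(6*sigma) = (107.8 - 87.0)/(6*1.0836436) = 3.1991
Cpu = (107.8 - 106.26)/(3*1.0836436) = 0.4737
Cpl = (106.26 - 87.0)/(3*1.0836436) = 5.9245
Cpk = min(Cpu, Cpl) = 0.4737

0.4737


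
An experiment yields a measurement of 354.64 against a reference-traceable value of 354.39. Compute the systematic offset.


Systematic error = measured - true
= 354.64 - 354.39
= 0.2500

0.2500


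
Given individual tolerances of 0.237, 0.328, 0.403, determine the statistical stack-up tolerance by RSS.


RSS = sqrt(0.237^2 + 0.328^2 + 0.403^2)
= sqrt(0.326162)
= 0.5711

0.5711


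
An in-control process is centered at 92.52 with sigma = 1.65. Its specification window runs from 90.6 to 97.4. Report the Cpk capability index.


Cpu = (USL - mean) / (3*sigma) = (97.4 - 92.52) / (3*1.65) = 0.9859
Cpl = (mean - LSL) / (3*sigma) = (92.52 - 90.6) / (3*1.65) = 0.3879
Cpk = min(Cpu, Cpl) = 0.3879

0.3879


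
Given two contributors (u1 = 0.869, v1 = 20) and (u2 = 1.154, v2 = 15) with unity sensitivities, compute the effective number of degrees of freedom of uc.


uc = sqrt(u1^2 + u2^2) = sqrt(0.869^2 + 1.154^2) = 1.4446027
v_eff = uc^4 / (u1^4/v1 + u2^4/v2)
= 1.4446027^4 / (0.869^4/20 + 1.154^4/15)
= 4.3550554 / 0.14674457
v_eff = 29.6778

29.6778


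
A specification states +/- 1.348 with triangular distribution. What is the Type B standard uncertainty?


u_B = half_width / sqrt(6)
u_B = 1.348 / 2.4494897
u_B = 0.5503

0.5503


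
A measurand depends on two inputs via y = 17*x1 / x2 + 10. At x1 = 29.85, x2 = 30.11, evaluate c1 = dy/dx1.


y = 17*x1 / x2 + 10
dy/dx1 = 17/x2
Evaluate at x2 = 30.11: c1 = 17 / 30.11
c1 = 0.5646

0.5646
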